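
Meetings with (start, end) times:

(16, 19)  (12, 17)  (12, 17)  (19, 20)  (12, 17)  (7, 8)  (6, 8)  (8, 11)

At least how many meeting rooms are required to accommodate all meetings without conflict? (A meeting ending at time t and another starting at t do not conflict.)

4

The answer is the maximum number of intervals overlapping at any instant.
starts: [6, 7, 8, 12, 12, 12, 16, 19]
ends:   [8, 8, 11, 17, 17, 17, 19, 20]
s6→1 s7→2 e8→1 e8→0 s8→1 e11→0 s12→1 s12→2 s12→3 s16→4  — peak 4.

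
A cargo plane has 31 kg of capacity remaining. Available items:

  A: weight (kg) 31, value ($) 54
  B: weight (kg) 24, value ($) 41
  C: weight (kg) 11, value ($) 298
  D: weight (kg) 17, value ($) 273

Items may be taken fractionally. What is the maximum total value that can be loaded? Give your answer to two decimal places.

Sort by value per unit weight and fill in that order.
Ratios (sorted): C 27.09, D 16.06, A 1.74, B 1.71
take C (11 @ 298); take D (17 @ 273); take 3/31 of A → 5.23. Capacity used 31/31.
Total value = 576.23

576.23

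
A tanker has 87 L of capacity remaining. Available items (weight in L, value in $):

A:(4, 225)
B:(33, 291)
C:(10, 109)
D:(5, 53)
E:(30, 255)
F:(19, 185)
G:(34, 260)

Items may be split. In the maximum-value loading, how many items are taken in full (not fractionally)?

Ratios (sorted): A 56.25, C 10.90, D 10.60, F 9.74, B 8.82, E 8.50, G 7.65
take A (4 @ 225); take C (10 @ 109); take D (5 @ 53); take F (19 @ 185); take B (33 @ 291); take 16/30 of E → 136.00. Capacity used 87/87.
5 item(s) taken whole; one partial (take 16/30 of E).

5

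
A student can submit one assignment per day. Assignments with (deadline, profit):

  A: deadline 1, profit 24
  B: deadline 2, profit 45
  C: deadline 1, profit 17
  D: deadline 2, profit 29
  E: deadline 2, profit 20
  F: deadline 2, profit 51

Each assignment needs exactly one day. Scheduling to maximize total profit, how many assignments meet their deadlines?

2

Sort by profit descending; place each in the latest free slot ≤ its deadline.
Profit order: F=51 B=45 D=29 A=24 E=20 C=17
Assign: F→slot 2, B→slot 1, D skipped, A skipped, E skipped, C skipped.
Slots: [1:B] [2:F]
2 of 6 scheduled.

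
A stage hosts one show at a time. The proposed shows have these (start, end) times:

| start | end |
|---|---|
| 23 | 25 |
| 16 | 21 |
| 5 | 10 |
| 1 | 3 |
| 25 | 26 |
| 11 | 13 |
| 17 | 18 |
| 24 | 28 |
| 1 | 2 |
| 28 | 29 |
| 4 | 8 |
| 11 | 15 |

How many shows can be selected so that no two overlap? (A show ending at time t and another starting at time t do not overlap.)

Greedy by earliest finish: after sorting by end time, pick each interval compatible with the last pick.
By end time: (1,2), (1,3), (4,8), (5,10), (11,13), (11,15), (17,18), (16,21), (23,25), (25,26), (24,28), (28,29).
Pick (1,2); next start ≥ 2 → (4,8); next start ≥ 8 → (11,13); next start ≥ 13 → (17,18); next start ≥ 18 → (23,25); next start ≥ 25 → (25,26); next start ≥ 26 → (28,29).
Selected 7 shows.

7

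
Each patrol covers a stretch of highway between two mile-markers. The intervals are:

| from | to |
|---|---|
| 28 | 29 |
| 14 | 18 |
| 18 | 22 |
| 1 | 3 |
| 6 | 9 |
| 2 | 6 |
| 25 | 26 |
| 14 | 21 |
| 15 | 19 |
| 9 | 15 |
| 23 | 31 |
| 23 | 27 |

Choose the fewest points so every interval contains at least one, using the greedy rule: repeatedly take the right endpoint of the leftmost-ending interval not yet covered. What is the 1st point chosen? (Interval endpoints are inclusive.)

Sorted: [1,3] [2,6] [6,9] [9,15] [14,18] [15,19] [14,21] [18,22] [25,26] [23,27] [28,29] [23,31]
{[1,3],[2,6]} hit by 3; {[6,9],[9,15]} hit by 9; {[14,18],[15,19],[14,21],[18,22]} hit by 18; {[25,26],[23,27]} hit by 26; {[28,29],[23,31]} hit by 29.
Points: 3, 9, 18, 26, 29 (5 total).

3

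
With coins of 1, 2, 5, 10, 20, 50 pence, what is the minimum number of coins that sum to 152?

4

Use the largest denomination that fits, subtract, and repeat.
152 = 3×50 + 1×2
Total coins = 3 + 1 = 4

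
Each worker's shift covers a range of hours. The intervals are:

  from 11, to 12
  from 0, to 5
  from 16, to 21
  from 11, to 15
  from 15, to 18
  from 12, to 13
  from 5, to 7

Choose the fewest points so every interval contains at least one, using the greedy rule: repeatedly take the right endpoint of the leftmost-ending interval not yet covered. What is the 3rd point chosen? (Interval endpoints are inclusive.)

18

Sorted: [0,5] [5,7] [11,12] [12,13] [11,15] [15,18] [16,21]
{[0,5],[5,7]} hit by 5; {[11,12],[12,13],[11,15]} hit by 12; {[15,18],[16,21]} hit by 18.
Points: 5, 12, 18 (3 total).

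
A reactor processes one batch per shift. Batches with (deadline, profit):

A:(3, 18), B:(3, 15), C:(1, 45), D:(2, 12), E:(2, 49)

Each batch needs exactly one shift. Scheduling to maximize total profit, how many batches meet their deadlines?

Sort by profit descending; place each in the latest free slot ≤ its deadline.
Profit order: E=49 C=45 A=18 B=15 D=12
Assign: E→slot 2, C→slot 1, A→slot 3, B skipped, D skipped.
Slots: [1:C] [2:E] [3:A]
3 of 5 scheduled.

3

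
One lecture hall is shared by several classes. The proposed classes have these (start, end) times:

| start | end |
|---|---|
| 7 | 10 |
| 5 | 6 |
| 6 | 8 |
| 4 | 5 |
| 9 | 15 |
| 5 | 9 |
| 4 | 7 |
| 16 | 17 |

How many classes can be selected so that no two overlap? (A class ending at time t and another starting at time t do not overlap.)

5

Sorted by end: (4,5)  (5,6)  (4,7)  (6,8)  (5,9)  (7,10)  (9,15)  (16,17)
take (4,5); take (5,6); skip (4,7); take (6,8); take (9,15); take (16,17).
Selected 5 classes.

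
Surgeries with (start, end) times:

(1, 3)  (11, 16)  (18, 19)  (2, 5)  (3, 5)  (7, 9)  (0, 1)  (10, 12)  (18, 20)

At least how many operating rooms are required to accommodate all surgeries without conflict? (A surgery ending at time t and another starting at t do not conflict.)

2

Count concurrent intervals with a sweep; the peak is the room count.
starts: [0, 1, 2, 3, 7, 10, 11, 18, 18]
ends:   [1, 3, 5, 5, 9, 12, 16, 19, 20]
s0→1 e1→0 s1→1 s2→2  — peak 2.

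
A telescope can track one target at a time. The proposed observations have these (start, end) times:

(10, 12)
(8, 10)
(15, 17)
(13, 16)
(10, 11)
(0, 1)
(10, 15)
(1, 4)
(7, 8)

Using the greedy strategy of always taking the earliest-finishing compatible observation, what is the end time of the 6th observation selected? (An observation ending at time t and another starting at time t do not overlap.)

Greedy by earliest finish: after sorting by end time, pick each interval compatible with the last pick.
Sorted by end: (0,1)  (1,4)  (7,8)  (8,10)  (10,11)  (10,12)  (10,15)  (13,16)  (15,17)
take (0,1); take (1,4); take (7,8); take (8,10); take (10,11); take (13,16).
Selected: (0,1) (1,4) (7,8) (8,10) (10,11) (13,16)

16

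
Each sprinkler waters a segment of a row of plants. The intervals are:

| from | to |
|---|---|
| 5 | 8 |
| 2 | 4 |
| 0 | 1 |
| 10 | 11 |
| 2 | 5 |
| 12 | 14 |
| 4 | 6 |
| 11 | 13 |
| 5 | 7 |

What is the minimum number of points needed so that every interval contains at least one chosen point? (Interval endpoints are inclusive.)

Sorted: [0,1] [2,4] [2,5] [4,6] [5,7] [5,8] [10,11] [11,13] [12,14]
{[0,1]} hit by 1; {[2,4],[2,5],[4,6]} hit by 4; {[5,7],[5,8]} hit by 7; {[10,11],[11,13]} hit by 11; {[12,14]} hit by 14.
Points: 1, 4, 7, 11, 14 (5 total).

5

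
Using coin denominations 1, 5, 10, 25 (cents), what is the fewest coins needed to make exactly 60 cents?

3

Greedy: take as many of the largest coin as possible, then repeat with the remainder.
60 − 2×25→10 − 1×10→0
Total coins = 2 + 1 = 3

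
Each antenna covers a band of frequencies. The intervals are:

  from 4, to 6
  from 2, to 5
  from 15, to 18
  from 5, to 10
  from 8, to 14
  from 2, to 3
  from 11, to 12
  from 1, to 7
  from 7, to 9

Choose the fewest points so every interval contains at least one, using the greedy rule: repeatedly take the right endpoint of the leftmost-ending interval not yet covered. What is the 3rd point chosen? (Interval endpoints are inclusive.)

By right end: [2,3]  [2,5]  [4,6]  [1,7]  [7,9]  [5,10]  [11,12]  [8,14]  [15,18]
[2,3] uncovered → point at 3; [4,6] uncovered → point at 6; [7,9] uncovered → point at 9; [11,12] uncovered → point at 12; [15,18] uncovered → point at 18.
Points: 3, 6, 9, 12, 18 (5 total).

9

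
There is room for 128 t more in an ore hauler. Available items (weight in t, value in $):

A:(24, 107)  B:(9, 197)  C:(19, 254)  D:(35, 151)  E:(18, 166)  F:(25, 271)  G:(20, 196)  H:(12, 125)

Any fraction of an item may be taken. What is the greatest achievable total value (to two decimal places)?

1320.31

Greedy by value/weight ratio, highest first.
Order: B (197/9=21.89) > C (254/19=13.37) > F (271/25=10.84) > H (125/12=10.42) > G (196/20=9.80) > E (166/18=9.22) > A (107/24=4.46) > D (151/35=4.31)
Fill: take B (9 @ 197) → take C (19 @ 254) → take F (25 @ 271) → take H (12 @ 125) → take G (20 @ 196) → take E (18 @ 166) → take A (24 @ 107) → take 1/35 of D → 4.31; 128/128 used.
Total value = 1320.31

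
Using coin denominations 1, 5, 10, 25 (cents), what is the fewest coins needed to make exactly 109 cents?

9

Use the largest denomination that fits, subtract, and repeat.
109 = 4×25 + 1×5 + 4×1
Total coins = 4 + 1 + 4 = 9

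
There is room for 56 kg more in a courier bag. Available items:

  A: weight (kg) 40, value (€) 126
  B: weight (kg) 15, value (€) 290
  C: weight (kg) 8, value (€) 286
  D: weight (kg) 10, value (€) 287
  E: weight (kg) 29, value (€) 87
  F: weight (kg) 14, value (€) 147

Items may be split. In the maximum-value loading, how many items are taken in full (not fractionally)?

Sort by value per unit weight and fill in that order.
Order: C (286/8=35.75) > D (287/10=28.70) > B (290/15=19.33) > F (147/14=10.50) > A (126/40=3.15) > E (87/29=3.00)
Fill: take C (8 @ 286) → take D (10 @ 287) → take B (15 @ 290) → take F (14 @ 147) → take 9/40 of A → 28.35; 56/56 used.
4 item(s) taken whole; one partial (take 9/40 of A).

4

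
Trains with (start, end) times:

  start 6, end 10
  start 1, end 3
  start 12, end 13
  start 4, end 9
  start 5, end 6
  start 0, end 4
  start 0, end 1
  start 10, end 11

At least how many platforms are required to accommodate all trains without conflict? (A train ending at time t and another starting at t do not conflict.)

Events (time:±→running): 0:+→1 0:+→2 … peak 2.

2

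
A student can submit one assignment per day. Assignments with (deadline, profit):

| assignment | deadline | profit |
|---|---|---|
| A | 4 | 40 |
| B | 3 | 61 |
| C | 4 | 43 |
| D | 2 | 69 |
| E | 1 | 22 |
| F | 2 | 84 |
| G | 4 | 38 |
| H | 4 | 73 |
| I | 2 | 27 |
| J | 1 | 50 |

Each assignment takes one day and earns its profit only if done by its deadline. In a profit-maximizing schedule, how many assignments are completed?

4

Take jobs in profit order; each goes to the latest open slot no later than its deadline.
By profit: F(d2,84), H(d4,73), D(d2,69), B(d3,61), J(d1,50), C(d4,43), A(d4,40), G(d4,38), I(d2,27), E(d1,22)
F→slot 2; H→slot 4; D→slot 1; B→slot 3; J skipped; C skipped; A skipped; G skipped; I skipped; E skipped.
4 of 10 scheduled.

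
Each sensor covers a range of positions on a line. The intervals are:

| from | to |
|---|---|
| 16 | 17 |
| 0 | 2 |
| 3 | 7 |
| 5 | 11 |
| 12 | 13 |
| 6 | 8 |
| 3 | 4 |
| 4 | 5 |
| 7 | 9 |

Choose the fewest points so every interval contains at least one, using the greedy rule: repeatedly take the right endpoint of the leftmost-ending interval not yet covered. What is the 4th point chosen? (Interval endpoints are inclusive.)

Process intervals by earliest right end; each time one isn't hit yet, stab at its right endpoint.
Sorted: [0,2] [3,4] [4,5] [3,7] [6,8] [7,9] [5,11] [12,13] [16,17]
{[0,2]} hit by 2; {[3,4],[4,5],[3,7]} hit by 4; {[6,8],[7,9],[5,11]} hit by 8; {[12,13]} hit by 13; {[16,17]} hit by 17.
Points: 2, 4, 8, 13, 17 (5 total).

13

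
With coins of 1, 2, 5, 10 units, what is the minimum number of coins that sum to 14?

3

14 − 1×10→4 − 2×2→0
Total coins = 1 + 2 = 3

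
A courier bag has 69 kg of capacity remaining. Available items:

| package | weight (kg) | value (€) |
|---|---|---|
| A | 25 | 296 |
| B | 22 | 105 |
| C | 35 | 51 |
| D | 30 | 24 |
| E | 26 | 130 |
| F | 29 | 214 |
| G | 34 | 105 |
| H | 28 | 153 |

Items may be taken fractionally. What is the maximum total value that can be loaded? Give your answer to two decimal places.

591.96

Ratios (sorted): A 11.84, F 7.38, H 5.46, E 5.00, B 4.77, G 3.09, C 1.46, D 0.80
take A (25 @ 296); take F (29 @ 214); take 15/28 of H → 81.96. Capacity used 69/69.
Total value = 591.96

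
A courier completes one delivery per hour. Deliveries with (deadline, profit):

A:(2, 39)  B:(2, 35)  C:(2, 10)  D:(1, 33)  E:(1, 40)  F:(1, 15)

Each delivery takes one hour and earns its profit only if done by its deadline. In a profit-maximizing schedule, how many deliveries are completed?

2

Profit order: E=40 A=39 B=35 D=33 F=15 C=10
Assign: E→slot 1, A→slot 2, B skipped, D skipped, F skipped, C skipped.
Slots: [1:E] [2:A]
2 of 6 scheduled.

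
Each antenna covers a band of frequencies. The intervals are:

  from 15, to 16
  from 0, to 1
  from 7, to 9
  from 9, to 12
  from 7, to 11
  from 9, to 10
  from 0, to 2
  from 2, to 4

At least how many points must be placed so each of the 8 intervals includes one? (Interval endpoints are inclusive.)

4

Sorted: [0,1] [0,2] [2,4] [7,9] [9,10] [7,11] [9,12] [15,16]
{[0,1],[0,2]} hit by 1; {[2,4]} hit by 4; {[7,9],[9,10],[7,11],[9,12]} hit by 9; {[15,16]} hit by 16.
Points: 1, 4, 9, 16 (4 total).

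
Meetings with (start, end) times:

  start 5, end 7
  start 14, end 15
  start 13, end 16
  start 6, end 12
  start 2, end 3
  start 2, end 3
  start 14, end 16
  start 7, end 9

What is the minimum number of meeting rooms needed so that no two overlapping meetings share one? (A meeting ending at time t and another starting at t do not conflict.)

Count concurrent intervals with a sweep; the peak is the room count.
starts: [2, 2, 5, 6, 7, 13, 14, 14]
ends:   [3, 3, 7, 9, 12, 15, 16, 16]
s2→1 s2→2 e3→1 e3→0 s5→1 s6→2 e7→1 s7→2 e9→1 e12→0 s13→1 s14→2 s14→3  — peak 3.

3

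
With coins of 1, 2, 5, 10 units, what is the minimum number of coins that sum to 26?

4

26 − 2×10→6 − 1×5→1 − 1×1→0
Total coins = 2 + 1 + 1 = 4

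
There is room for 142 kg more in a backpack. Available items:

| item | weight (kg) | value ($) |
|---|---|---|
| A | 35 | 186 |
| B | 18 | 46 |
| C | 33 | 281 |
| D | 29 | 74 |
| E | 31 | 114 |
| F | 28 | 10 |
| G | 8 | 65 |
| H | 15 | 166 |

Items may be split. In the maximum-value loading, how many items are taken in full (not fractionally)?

6

Order: H (166/15=11.07) > C (281/33=8.52) > G (65/8=8.12) > A (186/35=5.31) > E (114/31=3.68) > B (46/18=2.56) > D (74/29=2.55) > F (10/28=0.36)
Fill: take H (15 @ 166) → take C (33 @ 281) → take G (8 @ 65) → take A (35 @ 186) → take E (31 @ 114) → take B (18 @ 46) → take 2/29 of D → 5.10; 142/142 used.
6 item(s) taken whole; one partial (take 2/29 of D).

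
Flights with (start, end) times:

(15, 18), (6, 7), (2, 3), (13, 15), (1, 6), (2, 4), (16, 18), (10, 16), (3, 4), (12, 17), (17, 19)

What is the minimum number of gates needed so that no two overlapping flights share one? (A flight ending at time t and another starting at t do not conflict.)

starts: [1, 2, 2, 3, 6, 10, 12, 13, 15, 16, 17]
ends:   [3, 4, 4, 6, 7, 15, 16, 17, 18, 18, 19]
s1→1 s2→2 s2→3  — peak 3.

3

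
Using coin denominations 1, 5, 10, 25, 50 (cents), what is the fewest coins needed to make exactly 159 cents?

8

Greedy: take as many of the largest coin as possible, then repeat with the remainder.
159 − 3×50→9 − 1×5→4 − 4×1→0
Total coins = 3 + 1 + 4 = 8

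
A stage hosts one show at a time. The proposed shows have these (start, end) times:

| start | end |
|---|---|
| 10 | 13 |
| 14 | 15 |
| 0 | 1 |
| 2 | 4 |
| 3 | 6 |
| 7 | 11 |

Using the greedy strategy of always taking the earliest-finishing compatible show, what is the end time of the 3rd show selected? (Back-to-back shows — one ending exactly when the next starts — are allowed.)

By end time: (0,1), (2,4), (3,6), (7,11), (10,13), (14,15).
Pick (0,1); next start ≥ 1 → (2,4); next start ≥ 4 → (7,11); next start ≥ 11 → (14,15).
Selected: (0,1) (2,4) (7,11) (14,15)

11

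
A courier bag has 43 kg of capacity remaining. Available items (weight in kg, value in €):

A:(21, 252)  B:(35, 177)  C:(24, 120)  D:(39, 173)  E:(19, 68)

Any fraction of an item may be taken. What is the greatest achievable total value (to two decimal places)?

Sort by value per unit weight and fill in that order.
Ratios (sorted): A 12.00, B 5.06, C 5.00, D 4.44, E 3.58
take A (21 @ 252); take 22/35 of B → 111.26. Capacity used 43/43.
Total value = 363.26

363.26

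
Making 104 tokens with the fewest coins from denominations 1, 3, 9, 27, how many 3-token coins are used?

1

104 = 3×27 + 2×9 + 1×3 + 2×1
Count of 3: 1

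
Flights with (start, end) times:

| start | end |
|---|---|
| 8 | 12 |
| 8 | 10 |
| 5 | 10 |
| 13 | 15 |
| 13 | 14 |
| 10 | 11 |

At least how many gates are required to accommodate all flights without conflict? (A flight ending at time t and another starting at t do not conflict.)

3

The answer is the maximum number of intervals overlapping at any instant.
Events (time:±→running): 5:+→1 8:+→2 8:+→3 … peak 3.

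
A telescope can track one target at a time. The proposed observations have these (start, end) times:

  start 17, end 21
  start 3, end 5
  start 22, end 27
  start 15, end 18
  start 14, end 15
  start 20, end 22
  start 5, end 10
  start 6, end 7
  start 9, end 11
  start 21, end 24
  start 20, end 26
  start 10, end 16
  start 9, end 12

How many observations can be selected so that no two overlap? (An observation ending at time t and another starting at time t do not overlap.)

7

By end time: (3,5), (6,7), (5,10), (9,11), (9,12), (14,15), (10,16), (15,18), (17,21), (20,22), (21,24), (20,26), (22,27).
Pick (3,5); next start ≥ 5 → (6,7); next start ≥ 7 → (9,11); next start ≥ 11 → (14,15); next start ≥ 15 → (15,18); next start ≥ 18 → (20,22); next start ≥ 22 → (22,27).
Selected 7 observations.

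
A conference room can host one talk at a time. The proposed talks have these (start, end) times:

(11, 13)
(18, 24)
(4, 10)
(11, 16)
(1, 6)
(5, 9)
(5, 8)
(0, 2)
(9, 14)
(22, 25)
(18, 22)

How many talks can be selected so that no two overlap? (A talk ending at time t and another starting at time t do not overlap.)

5

By end time: (0,2), (1,6), (5,8), (5,9), (4,10), (11,13), (9,14), (11,16), (18,22), (18,24), (22,25).
Pick (0,2); next start ≥ 2 → (5,8); next start ≥ 8 → (11,13); next start ≥ 13 → (18,22); next start ≥ 22 → (22,25).
Selected 5 talks.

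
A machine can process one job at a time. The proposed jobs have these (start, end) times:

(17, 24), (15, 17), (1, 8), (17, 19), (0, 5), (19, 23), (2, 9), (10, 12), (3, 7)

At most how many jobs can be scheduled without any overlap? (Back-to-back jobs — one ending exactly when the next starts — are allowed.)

Order by finish time; keep every interval that doesn't clash with the previous kept one.
Sorted by end: (0,5)  (3,7)  (1,8)  (2,9)  (10,12)  (15,17)  (17,19)  (19,23)  (17,24)
take (0,5); take (10,12); take (15,17); take (17,19); take (19,23).
Selected 5 jobs.

5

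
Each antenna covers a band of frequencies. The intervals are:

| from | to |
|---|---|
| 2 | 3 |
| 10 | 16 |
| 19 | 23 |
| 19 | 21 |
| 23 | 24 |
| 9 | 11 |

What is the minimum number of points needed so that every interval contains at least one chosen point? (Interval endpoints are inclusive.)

4

Process intervals by earliest right end; each time one isn't hit yet, stab at its right endpoint.
Sorted: [2,3] [9,11] [10,16] [19,21] [19,23] [23,24]
{[2,3]} hit by 3; {[9,11],[10,16]} hit by 11; {[19,21],[19,23]} hit by 21; {[23,24]} hit by 24.
Points: 3, 11, 21, 24 (4 total).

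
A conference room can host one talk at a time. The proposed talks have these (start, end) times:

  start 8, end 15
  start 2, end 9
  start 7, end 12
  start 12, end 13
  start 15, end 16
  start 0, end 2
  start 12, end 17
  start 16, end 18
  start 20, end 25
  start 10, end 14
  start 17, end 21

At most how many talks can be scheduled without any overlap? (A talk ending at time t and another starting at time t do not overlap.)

6

Sort by end time and greedily take each interval whose start is ≥ the last chosen end.
By end time: (0,2), (2,9), (7,12), (12,13), (10,14), (8,15), (15,16), (12,17), (16,18), (17,21), (20,25).
Pick (0,2); next start ≥ 2 → (2,9); next start ≥ 9 → (12,13); next start ≥ 13 → (15,16); next start ≥ 16 → (16,18); next start ≥ 18 → (20,25).
Selected 6 talks.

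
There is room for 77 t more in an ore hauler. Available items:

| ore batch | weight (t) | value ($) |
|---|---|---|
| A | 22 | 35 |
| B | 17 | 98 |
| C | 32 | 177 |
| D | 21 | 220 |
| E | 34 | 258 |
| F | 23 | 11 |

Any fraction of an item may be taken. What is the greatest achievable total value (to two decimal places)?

603.66

Sort by value per unit weight and fill in that order.
Ratios (sorted): D 10.48, E 7.59, B 5.76, C 5.53, A 1.59, F 0.48
take D (21 @ 220); take E (34 @ 258); take B (17 @ 98); take 5/32 of C → 27.66. Capacity used 77/77.
Total value = 603.66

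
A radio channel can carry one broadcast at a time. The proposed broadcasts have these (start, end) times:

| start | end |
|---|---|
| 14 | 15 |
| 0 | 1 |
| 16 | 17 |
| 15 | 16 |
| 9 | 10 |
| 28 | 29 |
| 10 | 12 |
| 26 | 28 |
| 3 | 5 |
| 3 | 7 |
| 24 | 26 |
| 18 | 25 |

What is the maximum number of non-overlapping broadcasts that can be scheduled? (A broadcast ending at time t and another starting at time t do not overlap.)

10

By end time: (0,1), (3,5), (3,7), (9,10), (10,12), (14,15), (15,16), (16,17), (18,25), (24,26), (26,28), (28,29).
Pick (0,1); next start ≥ 1 → (3,5); next start ≥ 5 → (9,10); next start ≥ 10 → (10,12); next start ≥ 12 → (14,15); next start ≥ 15 → (15,16); next start ≥ 16 → (16,17); next start ≥ 17 → (18,25); next start ≥ 25 → (26,28); next start ≥ 28 → (28,29).
Selected 10 broadcasts.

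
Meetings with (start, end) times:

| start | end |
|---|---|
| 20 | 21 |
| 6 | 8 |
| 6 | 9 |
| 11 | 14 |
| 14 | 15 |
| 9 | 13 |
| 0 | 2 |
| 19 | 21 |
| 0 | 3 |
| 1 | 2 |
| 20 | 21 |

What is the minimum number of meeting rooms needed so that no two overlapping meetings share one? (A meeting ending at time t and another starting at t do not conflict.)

Count concurrent intervals with a sweep; the peak is the room count.
Events (time:±→running): 0:+→1 0:+→2 1:+→3 … peak 3.

3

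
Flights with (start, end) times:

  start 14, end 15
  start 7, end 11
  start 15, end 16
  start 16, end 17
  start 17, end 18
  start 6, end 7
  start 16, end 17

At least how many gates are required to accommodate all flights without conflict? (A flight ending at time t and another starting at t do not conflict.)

2

Count concurrent intervals with a sweep; the peak is the room count.
starts: [6, 7, 14, 15, 16, 16, 17]
ends:   [7, 11, 15, 16, 17, 17, 18]
s6→1 e7→0 s7→1 e11→0 s14→1 e15→0 s15→1 e16→0 s16→1 s16→2  — peak 2.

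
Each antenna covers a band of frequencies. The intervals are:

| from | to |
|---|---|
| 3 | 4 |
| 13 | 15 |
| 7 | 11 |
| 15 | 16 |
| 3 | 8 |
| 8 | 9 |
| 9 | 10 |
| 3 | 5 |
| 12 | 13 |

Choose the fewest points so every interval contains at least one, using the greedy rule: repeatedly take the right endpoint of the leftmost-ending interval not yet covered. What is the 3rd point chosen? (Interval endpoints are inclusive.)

Sorted: [3,4] [3,5] [3,8] [8,9] [9,10] [7,11] [12,13] [13,15] [15,16]
{[3,4],[3,5],[3,8]} hit by 4; {[8,9],[9,10],[7,11]} hit by 9; {[12,13],[13,15]} hit by 13; {[15,16]} hit by 16.
Points: 4, 9, 13, 16 (4 total).

13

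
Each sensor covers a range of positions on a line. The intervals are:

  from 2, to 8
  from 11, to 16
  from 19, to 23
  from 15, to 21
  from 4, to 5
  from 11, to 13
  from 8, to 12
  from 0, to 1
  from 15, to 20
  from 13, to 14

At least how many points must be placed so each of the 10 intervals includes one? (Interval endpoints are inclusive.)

5

Sorted: [0,1] [4,5] [2,8] [8,12] [11,13] [13,14] [11,16] [15,20] [15,21] [19,23]
{[0,1]} hit by 1; {[4,5],[2,8]} hit by 5; {[8,12],[11,13]} hit by 12; {[13,14],[11,16]} hit by 14; {[15,20],[15,21],[19,23]} hit by 20.
Points: 1, 5, 12, 14, 20 (5 total).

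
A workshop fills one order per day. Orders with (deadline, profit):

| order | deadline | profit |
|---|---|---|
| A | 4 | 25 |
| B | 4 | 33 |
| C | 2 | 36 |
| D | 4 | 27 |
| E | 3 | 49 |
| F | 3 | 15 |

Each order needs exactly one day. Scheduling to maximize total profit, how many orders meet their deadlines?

4

Profit order: E=49 C=36 B=33 D=27 A=25 F=15
Assign: E→slot 3, C→slot 2, B→slot 4, D→slot 1, A skipped, F skipped.
Slots: [1:D] [2:C] [3:E] [4:B]
4 of 6 scheduled.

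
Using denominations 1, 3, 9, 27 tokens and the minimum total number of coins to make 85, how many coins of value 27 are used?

3

Greedy: take as many of the largest coin as possible, then repeat with the remainder.
85 = 3×27 + 1×3 + 1×1
Count of 27: 3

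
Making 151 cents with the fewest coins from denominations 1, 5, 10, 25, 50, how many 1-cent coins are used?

Use the largest denomination that fits, subtract, and repeat.
151 = 3×50 + 1×1
Count of 1: 1

1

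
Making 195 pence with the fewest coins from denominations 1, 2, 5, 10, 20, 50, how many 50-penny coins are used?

Greedy: take as many of the largest coin as possible, then repeat with the remainder.
195 = 3×50 + 2×20 + 1×5
Count of 50: 3

3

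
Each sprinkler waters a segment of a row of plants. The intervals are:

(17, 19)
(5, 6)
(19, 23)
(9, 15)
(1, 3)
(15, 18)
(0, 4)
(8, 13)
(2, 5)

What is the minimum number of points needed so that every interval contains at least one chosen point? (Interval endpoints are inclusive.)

5

Process intervals by earliest right end; each time one isn't hit yet, stab at its right endpoint.
By right end: [1,3]  [0,4]  [2,5]  [5,6]  [8,13]  [9,15]  [15,18]  [17,19]  [19,23]
[1,3] uncovered → point at 3; [5,6] uncovered → point at 6; [8,13] uncovered → point at 13; [15,18] uncovered → point at 18; [19,23] uncovered → point at 23.
Points: 3, 6, 13, 18, 23 (5 total).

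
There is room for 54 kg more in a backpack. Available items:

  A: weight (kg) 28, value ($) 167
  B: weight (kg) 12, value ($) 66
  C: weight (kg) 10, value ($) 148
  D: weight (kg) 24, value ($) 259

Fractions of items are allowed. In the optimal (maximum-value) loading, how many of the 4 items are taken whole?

2

Ratios (sorted): C 14.80, D 10.79, A 5.96, B 5.50
take C (10 @ 148); take D (24 @ 259); take 20/28 of A → 119.29. Capacity used 54/54.
2 item(s) taken whole; one partial (take 20/28 of A).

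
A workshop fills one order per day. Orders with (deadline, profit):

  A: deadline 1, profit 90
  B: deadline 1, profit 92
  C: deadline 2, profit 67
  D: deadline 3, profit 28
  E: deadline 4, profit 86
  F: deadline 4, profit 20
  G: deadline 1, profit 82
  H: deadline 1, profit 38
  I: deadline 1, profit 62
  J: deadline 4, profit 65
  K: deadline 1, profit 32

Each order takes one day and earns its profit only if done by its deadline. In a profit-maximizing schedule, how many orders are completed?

Sort by profit descending; place each in the latest free slot ≤ its deadline.
By profit: B(d1,92), A(d1,90), E(d4,86), G(d1,82), C(d2,67), J(d4,65), I(d1,62), H(d1,38), K(d1,32), D(d3,28), F(d4,20)
B→slot 1; A skipped; E→slot 4; G skipped; C→slot 2; J→slot 3; I skipped; H skipped; K skipped; D skipped; F skipped.
4 of 11 scheduled.

4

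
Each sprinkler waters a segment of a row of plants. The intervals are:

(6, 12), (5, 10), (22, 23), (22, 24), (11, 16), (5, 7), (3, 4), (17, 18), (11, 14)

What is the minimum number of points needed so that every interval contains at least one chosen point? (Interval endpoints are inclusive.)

Sort by right endpoint; whenever an interval is uncovered, place a point at its right end.
Sorted: [3,4] [5,7] [5,10] [6,12] [11,14] [11,16] [17,18] [22,23] [22,24]
{[3,4]} hit by 4; {[5,7],[5,10],[6,12]} hit by 7; {[11,14],[11,16]} hit by 14; {[17,18]} hit by 18; {[22,23],[22,24]} hit by 23.
Points: 4, 7, 14, 18, 23 (5 total).

5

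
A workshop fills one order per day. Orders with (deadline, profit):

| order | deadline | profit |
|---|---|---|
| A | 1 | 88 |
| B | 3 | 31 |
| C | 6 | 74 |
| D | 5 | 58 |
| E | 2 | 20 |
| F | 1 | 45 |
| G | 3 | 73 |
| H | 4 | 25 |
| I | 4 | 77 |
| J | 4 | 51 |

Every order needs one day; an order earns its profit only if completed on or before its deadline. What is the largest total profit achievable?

Sort by profit descending; place each in the latest free slot ≤ its deadline.
By profit: A(d1,88), I(d4,77), C(d6,74), G(d3,73), D(d5,58), J(d4,51), F(d1,45), B(d3,31), H(d4,25), E(d2,20)
A→slot 1; I→slot 4; C→slot 6; G→slot 3; D→slot 5; J→slot 2; F skipped; B skipped; H skipped; E skipped.
Profit = 88 + 51 + 73 + 77 + 58 + 74 = 421

421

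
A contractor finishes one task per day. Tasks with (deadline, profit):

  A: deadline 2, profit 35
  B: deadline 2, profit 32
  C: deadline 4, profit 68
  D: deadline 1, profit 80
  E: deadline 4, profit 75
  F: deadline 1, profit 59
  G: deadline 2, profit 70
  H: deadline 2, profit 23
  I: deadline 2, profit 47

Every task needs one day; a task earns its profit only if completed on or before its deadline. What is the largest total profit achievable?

Sort by profit descending; place each in the latest free slot ≤ its deadline.
Profit order: D=80 E=75 G=70 C=68 F=59 I=47 A=35 B=32 H=23
Assign: D→slot 1, E→slot 4, G→slot 2, C→slot 3, F skipped, I skipped, A skipped, B skipped, H skipped.
Slots: [1:D] [2:G] [3:C] [4:E]
Profit = 80 + 70 + 68 + 75 = 293

293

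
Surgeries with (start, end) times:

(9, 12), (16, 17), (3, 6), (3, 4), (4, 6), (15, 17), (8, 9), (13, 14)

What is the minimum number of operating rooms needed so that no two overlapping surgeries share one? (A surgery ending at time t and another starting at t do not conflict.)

2

Count concurrent intervals with a sweep; the peak is the room count.
starts: [3, 3, 4, 8, 9, 13, 15, 16]
ends:   [4, 6, 6, 9, 12, 14, 17, 17]
s3→1 s3→2  — peak 2.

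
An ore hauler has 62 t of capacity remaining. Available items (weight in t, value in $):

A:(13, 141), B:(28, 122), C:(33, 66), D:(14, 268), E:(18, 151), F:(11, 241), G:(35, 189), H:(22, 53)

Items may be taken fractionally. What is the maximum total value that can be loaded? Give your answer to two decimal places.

Sort by value per unit weight and fill in that order.
Order: F (241/11=21.91) > D (268/14=19.14) > A (141/13=10.85) > E (151/18=8.39) > G (189/35=5.40) > B (122/28=4.36) > H (53/22=2.41) > C (66/33=2.00)
Fill: take F (11 @ 241) → take D (14 @ 268) → take A (13 @ 141) → take E (18 @ 151) → take 6/35 of G → 32.40; 62/62 used.
Total value = 833.40

833.40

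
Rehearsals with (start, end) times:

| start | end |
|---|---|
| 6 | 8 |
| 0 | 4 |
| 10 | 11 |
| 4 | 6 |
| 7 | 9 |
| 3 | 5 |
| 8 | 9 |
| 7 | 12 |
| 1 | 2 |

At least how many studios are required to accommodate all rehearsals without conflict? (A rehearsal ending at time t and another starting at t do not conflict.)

3

starts: [0, 1, 3, 4, 6, 7, 7, 8, 10]
ends:   [2, 4, 5, 6, 8, 9, 9, 11, 12]
s0→1 s1→2 e2→1 s3→2 e4→1 s4→2 e5→1 e6→0 s6→1 s7→2 s7→3  — peak 3.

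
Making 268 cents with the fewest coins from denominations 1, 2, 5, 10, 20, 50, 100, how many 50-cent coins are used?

Greedy: take as many of the largest coin as possible, then repeat with the remainder.
268 − 2×100→68 − 1×50→18 − 1×10→8 − 1×5→3 − 1×2→1 − 1×1→0
Count of 50: 1

1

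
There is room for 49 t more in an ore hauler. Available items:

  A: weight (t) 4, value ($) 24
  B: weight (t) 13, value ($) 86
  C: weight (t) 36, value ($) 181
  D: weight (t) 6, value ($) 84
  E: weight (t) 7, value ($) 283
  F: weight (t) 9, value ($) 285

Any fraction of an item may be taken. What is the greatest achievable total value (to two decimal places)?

Order: E (283/7=40.43) > F (285/9=31.67) > D (84/6=14.00) > B (86/13=6.62) > A (24/4=6.00) > C (181/36=5.03)
Fill: take E (7 @ 283) → take F (9 @ 285) → take D (6 @ 84) → take B (13 @ 86) → take A (4 @ 24) → take 10/36 of C → 50.28; 49/49 used.
Total value = 812.28

812.28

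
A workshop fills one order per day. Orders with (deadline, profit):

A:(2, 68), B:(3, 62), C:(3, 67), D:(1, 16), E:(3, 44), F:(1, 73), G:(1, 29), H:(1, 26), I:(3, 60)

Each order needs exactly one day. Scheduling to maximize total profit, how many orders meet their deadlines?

Take jobs in profit order; each goes to the latest open slot no later than its deadline.
Profit order: F=73 A=68 C=67 B=62 I=60 E=44 G=29 H=26 D=16
Assign: F→slot 1, A→slot 2, C→slot 3, B skipped, I skipped, E skipped, G skipped, H skipped, D skipped.
Slots: [1:F] [2:A] [3:C]
3 of 9 scheduled.

3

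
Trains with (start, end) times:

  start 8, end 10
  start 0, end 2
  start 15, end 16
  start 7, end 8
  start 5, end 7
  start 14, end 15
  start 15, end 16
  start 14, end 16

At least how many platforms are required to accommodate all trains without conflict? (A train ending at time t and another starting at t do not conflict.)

3

Events (time:±→running): 0:+→1 2:-→0 5:+→1 7:-→0 7:+→1 8:-→0 8:+→1 10:-→0 14:+→1 14:+→2 15:-→1 15:+→2 15:+→3 … peak 3.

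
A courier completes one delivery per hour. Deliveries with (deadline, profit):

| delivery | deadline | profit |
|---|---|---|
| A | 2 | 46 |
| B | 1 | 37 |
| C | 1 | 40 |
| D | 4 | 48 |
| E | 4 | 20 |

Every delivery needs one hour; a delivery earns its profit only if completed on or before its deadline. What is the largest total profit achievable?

154

Sort by profit descending; place each in the latest free slot ≤ its deadline.
Profit order: D=48 A=46 C=40 B=37 E=20
Assign: D→slot 4, A→slot 2, C→slot 1, B skipped, E→slot 3.
Slots: [1:C] [2:A] [3:E] [4:D]
Profit = 40 + 46 + 20 + 48 = 154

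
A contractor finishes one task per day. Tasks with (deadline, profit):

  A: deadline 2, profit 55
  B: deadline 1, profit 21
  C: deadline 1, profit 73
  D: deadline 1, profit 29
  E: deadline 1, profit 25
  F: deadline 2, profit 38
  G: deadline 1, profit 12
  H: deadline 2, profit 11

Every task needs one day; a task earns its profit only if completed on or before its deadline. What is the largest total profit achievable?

128

Take jobs in profit order; each goes to the latest open slot no later than its deadline.
By profit: C(d1,73), A(d2,55), F(d2,38), D(d1,29), E(d1,25), B(d1,21), G(d1,12), H(d2,11)
C→slot 1; A→slot 2; F skipped; D skipped; E skipped; B skipped; G skipped; H skipped.
Profit = 73 + 55 = 128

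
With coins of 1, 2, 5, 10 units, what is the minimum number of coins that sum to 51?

6

Greedy: take as many of the largest coin as possible, then repeat with the remainder.
51 = 5×10 + 1×1
Total coins = 5 + 1 = 6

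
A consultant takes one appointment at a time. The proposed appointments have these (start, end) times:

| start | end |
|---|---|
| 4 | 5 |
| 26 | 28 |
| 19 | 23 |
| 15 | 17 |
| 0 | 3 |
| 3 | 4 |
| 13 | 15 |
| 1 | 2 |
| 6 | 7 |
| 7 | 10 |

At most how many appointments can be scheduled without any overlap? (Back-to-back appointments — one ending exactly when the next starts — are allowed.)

9

Order by finish time; keep every interval that doesn't clash with the previous kept one.
By end time: (1,2), (0,3), (3,4), (4,5), (6,7), (7,10), (13,15), (15,17), (19,23), (26,28).
Pick (1,2); next start ≥ 2 → (3,4); next start ≥ 4 → (4,5); next start ≥ 5 → (6,7); next start ≥ 7 → (7,10); next start ≥ 10 → (13,15); next start ≥ 15 → (15,17); next start ≥ 17 → (19,23); next start ≥ 23 → (26,28).
Selected 9 appointments.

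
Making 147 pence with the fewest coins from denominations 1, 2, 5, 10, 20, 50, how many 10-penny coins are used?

147 = 2×50 + 2×20 + 1×5 + 1×2
Count of 10: 0

0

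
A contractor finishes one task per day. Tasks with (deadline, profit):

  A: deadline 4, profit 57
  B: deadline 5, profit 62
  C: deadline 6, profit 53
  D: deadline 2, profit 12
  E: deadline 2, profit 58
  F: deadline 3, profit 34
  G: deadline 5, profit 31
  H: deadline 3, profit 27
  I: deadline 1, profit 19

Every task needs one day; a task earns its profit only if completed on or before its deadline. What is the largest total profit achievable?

295

Take jobs in profit order; each goes to the latest open slot no later than its deadline.
Profit order: B=62 E=58 A=57 C=53 F=34 G=31 H=27 I=19 D=12
Assign: B→slot 5, E→slot 2, A→slot 4, C→slot 6, F→slot 3, G→slot 1, H skipped, I skipped, D skipped.
Slots: [1:G] [2:E] [3:F] [4:A] [5:B] [6:C]
Profit = 31 + 58 + 34 + 57 + 62 + 53 = 295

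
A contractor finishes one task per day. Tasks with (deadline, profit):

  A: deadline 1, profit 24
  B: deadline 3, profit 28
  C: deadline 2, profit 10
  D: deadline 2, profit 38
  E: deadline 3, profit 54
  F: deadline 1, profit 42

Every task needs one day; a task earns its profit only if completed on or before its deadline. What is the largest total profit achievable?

134

Sort by profit descending; place each in the latest free slot ≤ its deadline.
By profit: E(d3,54), F(d1,42), D(d2,38), B(d3,28), A(d1,24), C(d2,10)
E→slot 3; F→slot 1; D→slot 2; B skipped; A skipped; C skipped.
Profit = 42 + 38 + 54 = 134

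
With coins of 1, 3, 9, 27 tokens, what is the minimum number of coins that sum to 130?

8

130 = 4×27 + 2×9 + 1×3 + 1×1
Total coins = 4 + 2 + 1 + 1 = 8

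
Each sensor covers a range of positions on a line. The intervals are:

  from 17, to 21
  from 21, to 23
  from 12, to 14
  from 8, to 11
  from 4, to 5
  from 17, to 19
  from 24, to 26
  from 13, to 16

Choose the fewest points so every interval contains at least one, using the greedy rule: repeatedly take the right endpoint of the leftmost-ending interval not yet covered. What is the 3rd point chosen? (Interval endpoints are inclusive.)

14

Sort by right endpoint; whenever an interval is uncovered, place a point at its right end.
By right end: [4,5]  [8,11]  [12,14]  [13,16]  [17,19]  [17,21]  [21,23]  [24,26]
[4,5] uncovered → point at 5; [8,11] uncovered → point at 11; [12,14] uncovered → point at 14; [17,19] uncovered → point at 19; [21,23] uncovered → point at 23; [24,26] uncovered → point at 26.
Points: 5, 11, 14, 19, 23, 26 (6 total).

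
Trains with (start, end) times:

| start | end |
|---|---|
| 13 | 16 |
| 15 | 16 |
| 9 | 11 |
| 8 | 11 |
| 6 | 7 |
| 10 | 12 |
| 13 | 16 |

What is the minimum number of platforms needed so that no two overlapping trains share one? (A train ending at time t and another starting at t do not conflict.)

3

starts: [6, 8, 9, 10, 13, 13, 15]
ends:   [7, 11, 11, 12, 16, 16, 16]
s6→1 e7→0 s8→1 s9→2 s10→3  — peak 3.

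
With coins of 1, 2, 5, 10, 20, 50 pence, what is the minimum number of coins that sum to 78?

5

78 − 1×50→28 − 1×20→8 − 1×5→3 − 1×2→1 − 1×1→0
Total coins = 1 + 1 + 1 + 1 + 1 = 5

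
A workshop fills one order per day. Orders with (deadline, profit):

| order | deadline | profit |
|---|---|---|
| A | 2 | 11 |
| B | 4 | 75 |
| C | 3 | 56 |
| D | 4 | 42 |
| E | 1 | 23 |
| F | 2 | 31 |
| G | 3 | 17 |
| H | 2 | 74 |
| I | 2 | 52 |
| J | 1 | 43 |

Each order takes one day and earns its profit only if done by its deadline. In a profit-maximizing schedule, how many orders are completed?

Take jobs in profit order; each goes to the latest open slot no later than its deadline.
Profit order: B=75 H=74 C=56 I=52 J=43 D=42 F=31 E=23 G=17 A=11
Assign: B→slot 4, H→slot 2, C→slot 3, I→slot 1, J skipped, D skipped, F skipped, E skipped, G skipped, A skipped.
Slots: [1:I] [2:H] [3:C] [4:B]
4 of 10 scheduled.

4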